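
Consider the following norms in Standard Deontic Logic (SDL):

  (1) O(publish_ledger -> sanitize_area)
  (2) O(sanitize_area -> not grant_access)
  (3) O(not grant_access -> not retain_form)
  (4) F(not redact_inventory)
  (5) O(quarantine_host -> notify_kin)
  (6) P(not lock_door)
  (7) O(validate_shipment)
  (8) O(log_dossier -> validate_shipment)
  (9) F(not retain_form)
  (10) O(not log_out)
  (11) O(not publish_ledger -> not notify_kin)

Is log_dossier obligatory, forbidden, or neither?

Premise 8 is O(log_dossier -> validate_shipment); even if O(validate_shipment) held, inferring O(log_dossier) would be affirming the consequent — invalid.
No premise or chain of K-axiom applications forces O(log_dossier), and none forces O(not log_dossier). So log_dossier is neither obligatory nor forbidden under these norms.

Neither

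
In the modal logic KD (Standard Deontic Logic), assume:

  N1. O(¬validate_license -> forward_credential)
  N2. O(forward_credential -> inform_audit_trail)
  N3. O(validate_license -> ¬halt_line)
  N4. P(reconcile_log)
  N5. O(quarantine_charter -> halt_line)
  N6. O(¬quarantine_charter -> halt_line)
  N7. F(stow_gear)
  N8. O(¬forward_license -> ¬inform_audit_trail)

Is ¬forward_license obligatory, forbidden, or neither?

Forbidden

Premises 6 and 5 are O(¬quarantine_charter -> halt_line) and O(quarantine_charter -> halt_line); every ideal world satisfies ¬quarantine_charter or quarantine_charter, so in either case halt_line holds — hence O(halt_line).
Premise 3 is O(validate_license -> ¬halt_line); contrapositively O(halt_line -> ¬validate_license). Since O(halt_line) holds, K gives O(¬validate_license).
From O(¬validate_license) and premise 1, O(¬validate_license -> forward_credential), we obtain O(forward_credential).
From O(forward_credential) and premise 2, O(forward_credential -> inform_audit_trail), we obtain O(inform_audit_trail).
Premise 8, O(¬forward_license -> ¬inform_audit_trail), contraposes to O(inform_audit_trail -> forward_license); with O(inform_audit_trail) we get O(forward_license).
Premises 4, 7 do not contribute to this derivation.
Thus O(forward_license), which is F(¬forward_license): ¬forward_license is forbidden.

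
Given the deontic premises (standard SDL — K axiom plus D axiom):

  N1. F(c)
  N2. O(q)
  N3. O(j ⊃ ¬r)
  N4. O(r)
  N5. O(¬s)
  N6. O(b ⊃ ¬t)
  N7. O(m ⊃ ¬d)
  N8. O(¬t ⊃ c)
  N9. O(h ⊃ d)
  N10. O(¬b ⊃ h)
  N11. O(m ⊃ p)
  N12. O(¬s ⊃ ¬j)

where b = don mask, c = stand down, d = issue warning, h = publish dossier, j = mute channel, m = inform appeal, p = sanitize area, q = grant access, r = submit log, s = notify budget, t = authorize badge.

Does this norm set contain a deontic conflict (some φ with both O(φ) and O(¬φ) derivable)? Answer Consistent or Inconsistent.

Consistent

Premise 3 is O(j ⊃ ¬r), but O(j) is not derivable from the premises, so it does not yield O(¬r).
So O(¬r) is not derivable, and the apparent clash with O(r) does not arise.
A world satisfying every obligation exists (e.g. b=false, c=false, d=true, h=true, j=false, m=false, p=false, q=true, r=true, s=false, t=true); no atom is both obligatory and forbidden, so the set is consistent.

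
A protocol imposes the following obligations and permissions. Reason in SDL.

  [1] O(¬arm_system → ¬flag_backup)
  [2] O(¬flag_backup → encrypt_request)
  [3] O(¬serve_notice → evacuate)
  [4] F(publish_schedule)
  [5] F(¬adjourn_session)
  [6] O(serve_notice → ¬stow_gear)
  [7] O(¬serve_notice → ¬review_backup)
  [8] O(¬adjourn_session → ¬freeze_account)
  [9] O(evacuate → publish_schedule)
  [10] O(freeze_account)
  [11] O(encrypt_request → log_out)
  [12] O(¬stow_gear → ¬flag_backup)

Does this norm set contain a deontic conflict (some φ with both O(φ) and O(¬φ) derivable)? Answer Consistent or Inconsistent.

Consistent

Premise 8 is O(¬adjourn_session → ¬freeze_account), but O(¬adjourn_session) is not derivable from the premises, so it does not yield O(¬freeze_account).
So O(¬freeze_account) is not derivable, and the apparent clash with O(freeze_account) does not arise.
A world satisfying every obligation exists (e.g. adjourn_session=true, arm_system=false, encrypt_request=true, evacuate=false, flag_backup=false, freeze_account=true, log_out=true, publish_schedule=false, review_backup=false, serve_notice=true, stow_gear=false); no atom is both obligatory and forbidden, so the set is consistent.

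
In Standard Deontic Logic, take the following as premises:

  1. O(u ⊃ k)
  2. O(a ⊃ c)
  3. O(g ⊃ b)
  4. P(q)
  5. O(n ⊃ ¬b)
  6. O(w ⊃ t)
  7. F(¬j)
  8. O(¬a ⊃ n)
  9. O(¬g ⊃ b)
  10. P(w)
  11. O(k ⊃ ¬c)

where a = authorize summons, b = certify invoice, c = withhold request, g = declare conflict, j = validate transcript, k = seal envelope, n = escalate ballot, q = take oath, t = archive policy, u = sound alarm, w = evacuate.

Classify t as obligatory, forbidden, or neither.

Neither

Premise 6 is O(w ⊃ t), but O(w) is not derivable from the premises (the permission P(w) asserts only ¬O(¬w), not O(w)), so it does not yield O(t).
No premise or chain of K-axiom applications forces O(t), and none forces O(¬t). So t is neither obligatory nor forbidden under these norms.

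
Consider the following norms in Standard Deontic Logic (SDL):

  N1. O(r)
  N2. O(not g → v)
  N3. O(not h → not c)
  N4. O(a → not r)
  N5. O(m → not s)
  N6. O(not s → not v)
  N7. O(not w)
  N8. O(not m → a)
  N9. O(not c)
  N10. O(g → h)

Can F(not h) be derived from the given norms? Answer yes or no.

Premise 1 gives O(r).
Premise 4, O(a → not r), contraposes to O(r → not a); with O(r) we get O(not a).
Premise 8 is O(not m → a); contrapositively O(not a → m). Since O(not a) holds, K gives O(m).
With premise 5, O(m → not s), the K-axiom yields O(not s).
Premise 6 is O(not s → not v); since O(not s), deontic closure gives O(not v).
The contrapositive of premise 2 (O(not g → v)) is O(not v → g), and O(not v) is already established, so O(g).
Premise 10 is O(g → h); since O(g), deontic closure gives O(h).
Premises 3, 7, 9 do not contribute to this derivation.
So O(h) holds, i.e. F(not h). The claim follows.

Yes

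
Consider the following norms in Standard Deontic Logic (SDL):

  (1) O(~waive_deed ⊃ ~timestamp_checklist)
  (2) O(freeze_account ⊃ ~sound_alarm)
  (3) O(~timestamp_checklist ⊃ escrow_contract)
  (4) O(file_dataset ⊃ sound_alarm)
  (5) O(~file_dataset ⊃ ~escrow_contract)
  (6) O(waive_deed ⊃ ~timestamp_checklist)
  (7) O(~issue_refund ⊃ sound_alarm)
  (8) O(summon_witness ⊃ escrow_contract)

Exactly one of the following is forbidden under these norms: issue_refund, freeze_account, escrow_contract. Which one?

Premises 6 and 1 are O(waive_deed ⊃ ~timestamp_checklist) and O(~waive_deed ⊃ ~timestamp_checklist); every ideal world satisfies waive_deed or ~waive_deed, so in either case ~timestamp_checklist holds — hence O(~timestamp_checklist).
Applying K to premise 3 (O(~timestamp_checklist ⊃ escrow_contract)) and O(~timestamp_checklist) yields O(escrow_contract).
Premise 5 is O(~file_dataset ⊃ ~escrow_contract); contrapositively O(escrow_contract ⊃ file_dataset). Since O(escrow_contract) holds, K gives O(file_dataset).
With premise 4, O(file_dataset ⊃ sound_alarm), the K-axiom yields O(sound_alarm).
Premise 2 is O(freeze_account ⊃ ~sound_alarm); contrapositively O(sound_alarm ⊃ ~freeze_account). Since O(sound_alarm) holds, K gives O(~freeze_account).
So O(~freeze_account) holds, i.e. freeze_account is forbidden. None of the other listed options is forbidden under the premises.

freeze_account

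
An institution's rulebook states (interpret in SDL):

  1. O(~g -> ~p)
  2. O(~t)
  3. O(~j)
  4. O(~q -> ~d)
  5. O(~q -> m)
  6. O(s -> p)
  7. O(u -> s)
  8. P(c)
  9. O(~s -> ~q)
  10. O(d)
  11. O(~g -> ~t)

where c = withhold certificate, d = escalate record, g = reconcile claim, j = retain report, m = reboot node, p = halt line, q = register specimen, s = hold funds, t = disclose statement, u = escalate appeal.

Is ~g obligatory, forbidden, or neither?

Forbidden

From premise 10 we have O(d).
The contrapositive of premise 4 (O(~q -> ~d)) is O(d -> q), and O(d) is already established, so O(q).
Premise 9 is O(~s -> ~q); contrapositively O(q -> s). Since O(q) holds, K gives O(s).
With premise 6, O(s -> p), the K-axiom yields O(p).
Premise 1 is O(~g -> ~p); contrapositively O(p -> g). Since O(p) holds, K gives O(g).
Premises 2, 3, 5, 7, 8, 11 do not contribute to this derivation.
Thus O(g), which is F(~g): ~g is forbidden.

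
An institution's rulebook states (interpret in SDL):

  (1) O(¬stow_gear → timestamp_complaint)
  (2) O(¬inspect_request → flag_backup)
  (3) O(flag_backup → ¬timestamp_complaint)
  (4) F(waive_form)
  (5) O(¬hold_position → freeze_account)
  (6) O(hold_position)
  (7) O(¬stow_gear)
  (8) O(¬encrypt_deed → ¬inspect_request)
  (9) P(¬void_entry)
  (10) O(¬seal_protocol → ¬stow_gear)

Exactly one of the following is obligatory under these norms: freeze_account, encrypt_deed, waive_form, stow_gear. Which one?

From premise 7 we have O(¬stow_gear).
Premise 1 is O(¬stow_gear → timestamp_complaint); since O(¬stow_gear), deontic closure gives O(timestamp_complaint).
The contrapositive of premise 3 (O(flag_backup → ¬timestamp_complaint)) is O(timestamp_complaint → ¬flag_backup), and O(timestamp_complaint) is already established, so O(¬flag_backup).
Premise 2 is O(¬inspect_request → flag_backup); contrapositively O(¬flag_backup → inspect_request). Since O(¬flag_backup) holds, K gives O(inspect_request).
The contrapositive of premise 8 (O(¬encrypt_deed → ¬inspect_request)) is O(inspect_request → encrypt_deed), and O(inspect_request) is already established, so O(encrypt_deed).
So O(encrypt_deed) holds — encrypt_deed is obligatory. None of the other listed options is made obligatory by any chain of premises.

encrypt_deed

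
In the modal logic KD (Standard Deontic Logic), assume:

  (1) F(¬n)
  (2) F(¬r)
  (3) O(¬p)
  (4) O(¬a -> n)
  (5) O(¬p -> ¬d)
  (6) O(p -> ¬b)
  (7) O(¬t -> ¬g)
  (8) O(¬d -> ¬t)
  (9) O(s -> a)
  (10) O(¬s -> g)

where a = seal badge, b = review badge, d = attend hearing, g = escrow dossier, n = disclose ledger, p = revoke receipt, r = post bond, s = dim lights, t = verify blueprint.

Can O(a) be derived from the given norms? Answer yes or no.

From premise 3 we have O(¬p).
Premise 5 is O(¬p -> ¬d); since O(¬p), deontic closure gives O(¬d).
From O(¬d) and premise 8, O(¬d -> ¬t), we obtain O(¬t).
With premise 7, O(¬t -> ¬g), the K-axiom yields O(¬g).
Premise 10, O(¬s -> g), contraposes to O(¬g -> s); with O(¬g) we get O(s).
From O(s) and premise 9, O(s -> a), we obtain O(a).
Premises 1, 2, 4, 6 do not contribute to this derivation.
So O(a) follows.

Yes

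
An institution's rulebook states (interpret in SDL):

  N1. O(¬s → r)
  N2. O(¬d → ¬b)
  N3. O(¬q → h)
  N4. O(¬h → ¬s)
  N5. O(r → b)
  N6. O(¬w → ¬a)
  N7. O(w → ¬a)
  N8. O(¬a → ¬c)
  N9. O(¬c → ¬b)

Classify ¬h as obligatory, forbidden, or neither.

Premises 7 and 6 are O(w → ¬a) and O(¬w → ¬a); every ideal world satisfies w or ¬w, so in either case ¬a holds — hence O(¬a).
Applying K to premise 8 (O(¬a → ¬c)) and O(¬a) yields O(¬c).
With premise 9, O(¬c → ¬b), the K-axiom yields O(¬b).
The contrapositive of premise 5 (O(r → b)) is O(¬b → ¬r), and O(¬b) is already established, so O(¬r).
Premise 1 is O(¬s → r); contrapositively O(¬r → s). Since O(¬r) holds, K gives O(s).
Premise 4 is O(¬h → ¬s); contrapositively O(s → h). Since O(s) holds, K gives O(h).
Premises 2, 3 do not contribute to this derivation.
Thus O(h), which is F(¬h): ¬h is forbidden.

Forbidden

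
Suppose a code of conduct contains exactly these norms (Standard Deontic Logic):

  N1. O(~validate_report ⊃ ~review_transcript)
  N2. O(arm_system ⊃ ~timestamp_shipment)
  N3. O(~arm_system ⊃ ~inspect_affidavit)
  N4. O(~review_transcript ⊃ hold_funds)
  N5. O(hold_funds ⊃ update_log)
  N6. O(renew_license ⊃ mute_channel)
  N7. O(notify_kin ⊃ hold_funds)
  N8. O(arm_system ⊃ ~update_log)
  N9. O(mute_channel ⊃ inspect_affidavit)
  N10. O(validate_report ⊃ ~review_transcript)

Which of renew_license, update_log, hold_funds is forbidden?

renew_license

Premises 1 and 10 cover both cases: O(~validate_report ⊃ ~review_transcript) and O(validate_report ⊃ ~review_transcript). Since ~validate_report ∨ validate_report is a tautology, O(~review_transcript) follows.
Applying K to premise 4 (O(~review_transcript ⊃ hold_funds)) and O(~review_transcript) yields O(hold_funds).
From O(hold_funds) and premise 5, O(hold_funds ⊃ update_log), we obtain O(update_log).
Premise 8, O(arm_system ⊃ ~update_log), contraposes to O(update_log ⊃ ~arm_system); with O(update_log) we get O(~arm_system).
From O(~arm_system) and premise 3, O(~arm_system ⊃ ~inspect_affidavit), we obtain O(~inspect_affidavit).
The contrapositive of premise 9 (O(mute_channel ⊃ inspect_affidavit)) is O(~inspect_affidavit ⊃ ~mute_channel), and O(~inspect_affidavit) is already established, so O(~mute_channel).
The contrapositive of premise 6 (O(renew_license ⊃ mute_channel)) is O(~mute_channel ⊃ ~renew_license), and O(~mute_channel) is already established, so O(~renew_license).
So O(~renew_license) holds, i.e. renew_license is forbidden. None of the other listed options is forbidden under the premises.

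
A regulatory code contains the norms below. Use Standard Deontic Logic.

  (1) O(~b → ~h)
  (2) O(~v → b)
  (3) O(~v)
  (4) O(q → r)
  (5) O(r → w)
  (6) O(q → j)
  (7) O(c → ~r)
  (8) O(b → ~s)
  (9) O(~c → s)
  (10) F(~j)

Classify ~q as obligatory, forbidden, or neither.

Premise 3 states O(~v) outright.
Premise 2 is O(~v → b); since O(~v), deontic closure gives O(b).
Premise 8 is O(b → ~s); since O(b), deontic closure gives O(~s).
Premise 9, O(~c → s), contraposes to O(~s → c); with O(~s) we get O(c).
From O(c) and premise 7, O(c → ~r), we obtain O(~r).
Premise 4 is O(q → r); contrapositively O(~r → ~q). Since O(~r) holds, K gives O(~q).
Premises 1, 5, 6, 10 do not contribute to this derivation.
Hence ~q is obligatory.

Obligatory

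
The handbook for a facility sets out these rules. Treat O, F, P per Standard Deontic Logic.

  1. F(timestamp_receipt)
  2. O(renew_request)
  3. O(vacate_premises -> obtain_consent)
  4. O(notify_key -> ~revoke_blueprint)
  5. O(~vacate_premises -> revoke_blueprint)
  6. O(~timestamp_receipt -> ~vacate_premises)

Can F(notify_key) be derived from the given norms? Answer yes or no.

Yes

Premise 1, F(timestamp_receipt), is equivalent to O(~timestamp_receipt).
Applying K to premise 6 (O(~timestamp_receipt -> ~vacate_premises)) and O(~timestamp_receipt) yields O(~vacate_premises).
From O(~vacate_premises) and premise 5, O(~vacate_premises -> revoke_blueprint), we obtain O(revoke_blueprint).
Premise 4 is O(notify_key -> ~revoke_blueprint); contrapositively O(revoke_blueprint -> ~notify_key). Since O(revoke_blueprint) holds, K gives O(~notify_key).
Premises 2, 3 do not contribute to this derivation.
So O(~notify_key) holds, i.e. F(notify_key). The claim follows.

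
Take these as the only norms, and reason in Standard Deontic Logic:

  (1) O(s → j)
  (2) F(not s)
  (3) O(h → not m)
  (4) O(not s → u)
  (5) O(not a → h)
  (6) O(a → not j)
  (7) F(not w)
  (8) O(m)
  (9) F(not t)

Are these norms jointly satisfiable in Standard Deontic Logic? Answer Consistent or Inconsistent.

Premise 2, F(not s), is equivalent to O(s).
From O(s) and premise 1, O(s → j), we obtain O(j).
Premise 6, O(a → not j), contraposes to O(j → not a); with O(j) we get O(not a).
Premise 5 is O(not a → h); since O(not a), deontic closure gives O(h).
Premise 3 is O(h → not m); since O(h), deontic closure gives O(not m).
But premise 8 directly asserts O(m).
We now have both O(not m) and O(m) — m is simultaneously obligatory and forbidden, violating the D-axiom.

Inconsistent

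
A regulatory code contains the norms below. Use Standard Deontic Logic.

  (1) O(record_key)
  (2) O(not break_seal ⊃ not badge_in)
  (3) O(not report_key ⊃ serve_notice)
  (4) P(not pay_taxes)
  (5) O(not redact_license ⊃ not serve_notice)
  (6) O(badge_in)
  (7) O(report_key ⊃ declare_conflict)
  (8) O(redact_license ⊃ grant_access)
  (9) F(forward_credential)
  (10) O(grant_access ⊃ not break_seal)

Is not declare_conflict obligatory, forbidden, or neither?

Forbidden

From premise 6 we have O(badge_in).
Premise 2 is O(not break_seal ⊃ not badge_in); contrapositively O(badge_in ⊃ break_seal). Since O(badge_in) holds, K gives O(break_seal).
Premise 10 is O(grant_access ⊃ not break_seal); contrapositively O(break_seal ⊃ not grant_access). Since O(break_seal) holds, K gives O(not grant_access).
The contrapositive of premise 8 (O(redact_license ⊃ grant_access)) is O(not grant_access ⊃ not redact_license), and O(not grant_access) is already established, so O(not redact_license).
Premise 5 is O(not redact_license ⊃ not serve_notice); since O(not redact_license), deontic closure gives O(not serve_notice).
Premise 3 is O(not report_key ⊃ serve_notice); contrapositively O(not serve_notice ⊃ report_key). Since O(not serve_notice) holds, K gives O(report_key).
With premise 7, O(report_key ⊃ declare_conflict), the K-axiom yields O(declare_conflict).
Premises 1, 4, 9 do not contribute to this derivation.
Thus O(declare_conflict), which is F(not declare_conflict): not declare_conflict is forbidden.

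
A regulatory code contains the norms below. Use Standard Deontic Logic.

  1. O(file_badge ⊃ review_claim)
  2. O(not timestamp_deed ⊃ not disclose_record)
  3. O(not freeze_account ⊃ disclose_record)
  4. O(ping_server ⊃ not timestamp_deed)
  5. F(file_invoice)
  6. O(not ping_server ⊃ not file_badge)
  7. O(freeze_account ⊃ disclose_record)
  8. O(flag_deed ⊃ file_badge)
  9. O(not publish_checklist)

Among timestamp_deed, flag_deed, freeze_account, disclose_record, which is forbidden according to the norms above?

flag_deed

Premises 7 and 3 are O(freeze_account ⊃ disclose_record) and O(not freeze_account ⊃ disclose_record); every ideal world satisfies freeze_account or not freeze_account, so in either case disclose_record holds — hence O(disclose_record).
The contrapositive of premise 2 (O(not timestamp_deed ⊃ not disclose_record)) is O(disclose_record ⊃ timestamp_deed), and O(disclose_record) is already established, so O(timestamp_deed).
Premise 4, O(ping_server ⊃ not timestamp_deed), contraposes to O(timestamp_deed ⊃ not ping_server); with O(timestamp_deed) we get O(not ping_server).
Premise 6 is O(not ping_server ⊃ not file_badge); since O(not ping_server), deontic closure gives O(not file_badge).
Premise 8 is O(flag_deed ⊃ file_badge); contrapositively O(not file_badge ⊃ not flag_deed). Since O(not file_badge) holds, K gives O(not flag_deed).
So O(not flag_deed) holds, i.e. flag_deed is forbidden. None of the other listed options is forbidden under the premises.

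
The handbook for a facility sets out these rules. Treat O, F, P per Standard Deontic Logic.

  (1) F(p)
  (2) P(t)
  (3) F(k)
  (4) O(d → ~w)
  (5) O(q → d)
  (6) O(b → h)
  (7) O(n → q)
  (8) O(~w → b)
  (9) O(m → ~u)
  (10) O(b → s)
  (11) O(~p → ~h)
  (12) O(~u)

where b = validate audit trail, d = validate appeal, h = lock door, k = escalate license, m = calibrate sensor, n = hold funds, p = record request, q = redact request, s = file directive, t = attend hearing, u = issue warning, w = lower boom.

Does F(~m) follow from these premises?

Premise 9 is O(m → ~u); even if O(~u) held, inferring O(m) would be affirming the consequent — invalid.
No other premise forces O(m). An ideal world satisfying every premise can still have ~m true, so F(~m) is not derivable.

No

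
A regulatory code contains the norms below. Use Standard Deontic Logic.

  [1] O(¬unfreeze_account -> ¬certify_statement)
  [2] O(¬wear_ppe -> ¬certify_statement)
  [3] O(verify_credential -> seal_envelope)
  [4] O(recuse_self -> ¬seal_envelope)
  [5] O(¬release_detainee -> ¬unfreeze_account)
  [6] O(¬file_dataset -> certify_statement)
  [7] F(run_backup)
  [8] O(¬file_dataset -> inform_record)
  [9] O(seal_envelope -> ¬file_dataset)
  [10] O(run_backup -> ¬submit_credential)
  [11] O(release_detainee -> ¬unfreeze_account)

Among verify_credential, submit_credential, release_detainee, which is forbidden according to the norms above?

By case analysis on release_detainee: premise 11 gives O(release_detainee -> ¬unfreeze_account) and premise 5 gives O(¬release_detainee -> ¬unfreeze_account), so O(¬unfreeze_account) either way.
With premise 1, O(¬unfreeze_account -> ¬certify_statement), the K-axiom yields O(¬certify_statement).
The contrapositive of premise 6 (O(¬file_dataset -> certify_statement)) is O(¬certify_statement -> file_dataset), and O(¬certify_statement) is already established, so O(file_dataset).
Premise 9, O(seal_envelope -> ¬file_dataset), contraposes to O(file_dataset -> ¬seal_envelope); with O(file_dataset) we get O(¬seal_envelope).
Premise 3, O(verify_credential -> seal_envelope), contraposes to O(¬seal_envelope -> ¬verify_credential); with O(¬seal_envelope) we get O(¬verify_credential).
So O(¬verify_credential) holds, i.e. verify_credential is forbidden. None of the other listed options is forbidden under the premises.

verify_credential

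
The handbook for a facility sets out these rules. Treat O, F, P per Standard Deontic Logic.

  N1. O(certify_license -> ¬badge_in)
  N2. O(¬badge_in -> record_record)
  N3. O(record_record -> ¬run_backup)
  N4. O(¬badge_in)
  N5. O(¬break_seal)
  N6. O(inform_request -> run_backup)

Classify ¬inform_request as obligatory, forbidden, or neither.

Premise 4 gives O(¬badge_in).
With premise 2, O(¬badge_in -> record_record), the K-axiom yields O(record_record).
With premise 3, O(record_record -> ¬run_backup), the K-axiom yields O(¬run_backup).
The contrapositive of premise 6 (O(inform_request -> run_backup)) is O(¬run_backup -> ¬inform_request), and O(¬run_backup) is already established, so O(¬inform_request).
Premises 1, 5 do not contribute to this derivation.
Hence ¬inform_request is obligatory.

Obligatory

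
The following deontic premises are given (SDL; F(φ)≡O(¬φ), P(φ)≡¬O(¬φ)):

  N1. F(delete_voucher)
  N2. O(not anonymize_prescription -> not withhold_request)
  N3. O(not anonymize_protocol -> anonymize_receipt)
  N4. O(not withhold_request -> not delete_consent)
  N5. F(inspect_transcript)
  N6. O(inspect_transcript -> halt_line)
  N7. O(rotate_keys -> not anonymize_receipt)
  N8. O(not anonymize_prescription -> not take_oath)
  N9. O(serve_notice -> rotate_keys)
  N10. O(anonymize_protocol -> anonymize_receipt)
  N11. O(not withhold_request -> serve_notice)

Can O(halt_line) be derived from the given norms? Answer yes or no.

No

Premise 6 is O(inspect_transcript -> halt_line), but O(inspect_transcript) is not derivable from the premises, so it does not yield O(halt_line).
No other premise forces O(halt_line). An ideal world satisfying every premise can still have halt_line false, so O(halt_line) is not derivable.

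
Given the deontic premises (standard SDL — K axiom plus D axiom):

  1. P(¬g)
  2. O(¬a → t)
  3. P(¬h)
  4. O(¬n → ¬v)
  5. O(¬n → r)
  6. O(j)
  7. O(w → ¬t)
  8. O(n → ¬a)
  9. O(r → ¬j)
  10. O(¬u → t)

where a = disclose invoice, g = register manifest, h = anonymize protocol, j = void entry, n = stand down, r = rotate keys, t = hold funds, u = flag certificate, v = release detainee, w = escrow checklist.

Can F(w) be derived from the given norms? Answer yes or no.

Yes

Premise 6 gives O(j).
Premise 9 is O(r → ¬j); contrapositively O(j → ¬r). Since O(j) holds, K gives O(¬r).
Premise 5, O(¬n → r), contraposes to O(¬r → n); with O(¬r) we get O(n).
Premise 8 is O(n → ¬a); since O(n), deontic closure gives O(¬a).
From O(¬a) and premise 2, O(¬a → t), we obtain O(t).
The contrapositive of premise 7 (O(w → ¬t)) is O(t → ¬w), and O(t) is already established, so O(¬w).
Premises 1, 3, 4, 10 do not contribute to this derivation.
So O(¬w) holds, i.e. F(w). The claim follows.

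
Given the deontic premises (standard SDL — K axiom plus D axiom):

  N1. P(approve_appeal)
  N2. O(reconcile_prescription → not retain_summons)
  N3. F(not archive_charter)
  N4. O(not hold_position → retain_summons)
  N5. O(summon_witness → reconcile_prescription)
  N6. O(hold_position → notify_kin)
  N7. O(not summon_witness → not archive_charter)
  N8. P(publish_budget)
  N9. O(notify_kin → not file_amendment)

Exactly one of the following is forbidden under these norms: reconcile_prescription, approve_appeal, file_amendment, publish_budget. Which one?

Premise 3, F(not archive_charter), is equivalent to O(archive_charter).
The contrapositive of premise 7 (O(not summon_witness → not archive_charter)) is O(archive_charter → summon_witness), and O(archive_charter) is already established, so O(summon_witness).
Premise 5 is O(summon_witness → reconcile_prescription); since O(summon_witness), deontic closure gives O(reconcile_prescription).
From O(reconcile_prescription) and premise 2, O(reconcile_prescription → not retain_summons), we obtain O(not retain_summons).
Premise 4, O(not hold_position → retain_summons), contraposes to O(not retain_summons → hold_position); with O(not retain_summons) we get O(hold_position).
From O(hold_position) and premise 6, O(hold_position → notify_kin), we obtain O(notify_kin).
From O(notify_kin) and premise 9, O(notify_kin → not file_amendment), we obtain O(not file_amendment).
So O(not file_amendment) holds, i.e. file_amendment is forbidden. None of the other listed options is forbidden under the premises.

file_amendment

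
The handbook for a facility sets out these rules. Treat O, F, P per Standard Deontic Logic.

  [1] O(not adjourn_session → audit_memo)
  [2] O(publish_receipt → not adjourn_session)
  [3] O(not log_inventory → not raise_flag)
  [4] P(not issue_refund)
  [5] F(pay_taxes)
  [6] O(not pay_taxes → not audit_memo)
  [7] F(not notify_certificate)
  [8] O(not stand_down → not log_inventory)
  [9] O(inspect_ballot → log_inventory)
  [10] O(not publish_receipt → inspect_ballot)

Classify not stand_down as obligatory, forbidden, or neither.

F(pay_taxes) at premise 5 means O(not pay_taxes).
Applying K to premise 6 (O(not pay_taxes → not audit_memo)) and O(not pay_taxes) yields O(not audit_memo).
Premise 1, O(not adjourn_session → audit_memo), contraposes to O(not audit_memo → adjourn_session); with O(not audit_memo) we get O(adjourn_session).
Premise 2 is O(publish_receipt → not adjourn_session); contrapositively O(adjourn_session → not publish_receipt). Since O(adjourn_session) holds, K gives O(not publish_receipt).
With premise 10, O(not publish_receipt → inspect_ballot), the K-axiom yields O(inspect_ballot).
Premise 9 is O(inspect_ballot → log_inventory); since O(inspect_ballot), deontic closure gives O(log_inventory).
The contrapositive of premise 8 (O(not stand_down → not log_inventory)) is O(log_inventory → stand_down), and O(log_inventory) is already established, so O(stand_down).
Premises 3, 4, 7 do not contribute to this derivation.
Thus O(stand_down), which is F(not stand_down): not stand_down is forbidden.

Forbidden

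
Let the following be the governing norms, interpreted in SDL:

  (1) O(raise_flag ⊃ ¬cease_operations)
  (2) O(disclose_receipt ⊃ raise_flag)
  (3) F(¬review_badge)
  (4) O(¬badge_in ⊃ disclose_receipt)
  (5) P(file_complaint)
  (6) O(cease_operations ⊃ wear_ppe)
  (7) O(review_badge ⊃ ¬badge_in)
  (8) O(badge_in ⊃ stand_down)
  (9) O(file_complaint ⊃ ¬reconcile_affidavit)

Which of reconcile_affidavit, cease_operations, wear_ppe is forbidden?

Premise 3 is F(¬review_badge), i.e. O(review_badge).
From O(review_badge) and premise 7, O(review_badge ⊃ ¬badge_in), we obtain O(¬badge_in).
Premise 4 is O(¬badge_in ⊃ disclose_receipt); since O(¬badge_in), deontic closure gives O(disclose_receipt).
With premise 2, O(disclose_receipt ⊃ raise_flag), the K-axiom yields O(raise_flag).
Applying K to premise 1 (O(raise_flag ⊃ ¬cease_operations)) and O(raise_flag) yields O(¬cease_operations).
So O(¬cease_operations) holds, i.e. cease_operations is forbidden. None of the other listed options is forbidden under the premises.

cease_operations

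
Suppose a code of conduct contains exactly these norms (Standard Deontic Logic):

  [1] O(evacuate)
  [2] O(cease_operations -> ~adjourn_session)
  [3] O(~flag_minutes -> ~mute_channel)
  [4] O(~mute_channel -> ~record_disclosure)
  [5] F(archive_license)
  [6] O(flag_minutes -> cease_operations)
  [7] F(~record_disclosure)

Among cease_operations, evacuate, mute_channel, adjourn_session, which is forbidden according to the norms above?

adjourn_session

Premise 7 is F(~record_disclosure), i.e. O(record_disclosure).
Premise 4, O(~mute_channel -> ~record_disclosure), contraposes to O(record_disclosure -> mute_channel); with O(record_disclosure) we get O(mute_channel).
Premise 3, O(~flag_minutes -> ~mute_channel), contraposes to O(mute_channel -> flag_minutes); with O(mute_channel) we get O(flag_minutes).
With premise 6, O(flag_minutes -> cease_operations), the K-axiom yields O(cease_operations).
From O(cease_operations) and premise 2, O(cease_operations -> ~adjourn_session), we obtain O(~adjourn_session).
So O(~adjourn_session) holds, i.e. adjourn_session is forbidden. None of the other listed options is forbidden under the premises.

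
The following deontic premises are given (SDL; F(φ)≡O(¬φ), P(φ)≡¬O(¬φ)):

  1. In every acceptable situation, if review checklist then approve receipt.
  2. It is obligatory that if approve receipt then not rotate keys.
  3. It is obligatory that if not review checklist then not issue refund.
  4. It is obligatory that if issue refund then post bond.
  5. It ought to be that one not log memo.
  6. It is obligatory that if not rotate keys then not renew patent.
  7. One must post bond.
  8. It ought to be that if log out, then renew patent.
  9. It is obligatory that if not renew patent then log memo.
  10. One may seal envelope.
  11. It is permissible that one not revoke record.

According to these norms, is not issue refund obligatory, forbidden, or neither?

Premise 5 gives O(¬log_memo).
The contrapositive of premise 9 (O(¬renew_patent → log_memo)) is O(¬log_memo → renew_patent), and O(¬log_memo) is already established, so O(renew_patent).
Premise 6 is O(¬rotate_keys → ¬renew_patent); contrapositively O(renew_patent → rotate_keys). Since O(renew_patent) holds, K gives O(rotate_keys).
Premise 2 is O(approve_receipt → ¬rotate_keys); contrapositively O(rotate_keys → ¬approve_receipt). Since O(rotate_keys) holds, K gives O(¬approve_receipt).
The contrapositive of premise 1 (O(review_checklist → approve_receipt)) is O(¬approve_receipt → ¬review_checklist), and O(¬approve_receipt) is already established, so O(¬review_checklist).
With premise 3, O(¬review_checklist → ¬issue_refund), the K-axiom yields O(¬issue_refund).
Premises 4, 7, 8, 10, 11 do not contribute to this derivation.
Hence ¬issue_refund is obligatory.

Obligatory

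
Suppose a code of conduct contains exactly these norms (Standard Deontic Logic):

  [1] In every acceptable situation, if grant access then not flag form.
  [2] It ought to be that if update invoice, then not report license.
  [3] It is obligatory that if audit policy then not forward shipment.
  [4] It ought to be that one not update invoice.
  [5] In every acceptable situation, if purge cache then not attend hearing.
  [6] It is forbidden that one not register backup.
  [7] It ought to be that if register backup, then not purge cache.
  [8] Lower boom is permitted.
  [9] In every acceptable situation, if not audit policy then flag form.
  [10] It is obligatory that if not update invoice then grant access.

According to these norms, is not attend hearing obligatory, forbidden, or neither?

Premise 5 is O(purge_cache → ¬attend_hearing), but O(purge_cache) is not derivable from the premises, so it does not yield O(¬attend_hearing).
No premise or chain of K-axiom applications forces O(¬attend_hearing), and none forces O(attend_hearing). So ¬attend_hearing is neither obligatory nor forbidden under these norms.

Neither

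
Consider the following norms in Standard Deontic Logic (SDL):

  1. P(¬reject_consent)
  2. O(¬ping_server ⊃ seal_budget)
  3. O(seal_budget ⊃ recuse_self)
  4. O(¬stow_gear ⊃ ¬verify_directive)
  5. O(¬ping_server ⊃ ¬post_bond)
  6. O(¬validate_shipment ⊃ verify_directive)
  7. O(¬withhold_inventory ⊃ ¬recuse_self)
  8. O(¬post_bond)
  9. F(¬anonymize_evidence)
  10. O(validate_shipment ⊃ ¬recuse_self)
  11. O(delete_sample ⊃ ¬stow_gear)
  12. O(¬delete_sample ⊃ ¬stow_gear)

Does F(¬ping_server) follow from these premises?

Premises 11 and 12 cover both cases: O(delete_sample ⊃ ¬stow_gear) and O(¬delete_sample ⊃ ¬stow_gear). Since delete_sample ∨ ¬delete_sample is a tautology, O(¬stow_gear) follows.
From O(¬stow_gear) and premise 4, O(¬stow_gear ⊃ ¬verify_directive), we obtain O(¬verify_directive).
The contrapositive of premise 6 (O(¬validate_shipment ⊃ verify_directive)) is O(¬verify_directive ⊃ validate_shipment), and O(¬verify_directive) is already established, so O(validate_shipment).
From O(validate_shipment) and premise 10, O(validate_shipment ⊃ ¬recuse_self), we obtain O(¬recuse_self).
Premise 3 is O(seal_budget ⊃ recuse_self); contrapositively O(¬recuse_self ⊃ ¬seal_budget). Since O(¬recuse_self) holds, K gives O(¬seal_budget).
The contrapositive of premise 2 (O(¬ping_server ⊃ seal_budget)) is O(¬seal_budget ⊃ ping_server), and O(¬seal_budget) is already established, so O(ping_server).
Premises 1, 5, 7, 8, 9 do not contribute to this derivation.
So O(ping_server) holds, i.e. F(¬ping_server). The claim follows.

Yes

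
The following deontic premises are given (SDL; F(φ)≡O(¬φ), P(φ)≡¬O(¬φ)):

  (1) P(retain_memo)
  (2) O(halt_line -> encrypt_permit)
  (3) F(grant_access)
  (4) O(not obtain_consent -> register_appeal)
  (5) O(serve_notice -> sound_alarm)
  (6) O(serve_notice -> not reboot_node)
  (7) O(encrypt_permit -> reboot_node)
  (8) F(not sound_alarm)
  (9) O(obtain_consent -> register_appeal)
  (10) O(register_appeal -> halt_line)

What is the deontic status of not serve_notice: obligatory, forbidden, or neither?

Obligatory

Premises 4 and 9 cover both cases: O(not obtain_consent -> register_appeal) and O(obtain_consent -> register_appeal). Since not obtain_consent ∨ obtain_consent is a tautology, O(register_appeal) follows.
With premise 10, O(register_appeal -> halt_line), the K-axiom yields O(halt_line).
From O(halt_line) and premise 2, O(halt_line -> encrypt_permit), we obtain O(encrypt_permit).
Applying K to premise 7 (O(encrypt_permit -> reboot_node)) and O(encrypt_permit) yields O(reboot_node).
Premise 6 is O(serve_notice -> not reboot_node); contrapositively O(reboot_node -> not serve_notice). Since O(reboot_node) holds, K gives O(not serve_notice).
Premises 1, 3, 5, 8 do not contribute to this derivation.
Hence not serve_notice is obligatory.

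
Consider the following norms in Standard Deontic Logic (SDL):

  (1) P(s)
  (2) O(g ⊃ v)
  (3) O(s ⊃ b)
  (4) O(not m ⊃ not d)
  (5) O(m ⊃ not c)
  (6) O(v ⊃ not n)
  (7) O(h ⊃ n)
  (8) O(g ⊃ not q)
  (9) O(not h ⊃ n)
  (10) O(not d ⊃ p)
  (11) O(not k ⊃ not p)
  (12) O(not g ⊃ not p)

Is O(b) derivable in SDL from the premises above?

No

Premise 3 is O(s ⊃ b), but O(s) is not derivable from the premises (the permission P(s) asserts only not O(not s), not O(s)), so it does not yield O(b).
No other premise forces O(b). An ideal world satisfying every premise can still have b false, so O(b) is not derivable.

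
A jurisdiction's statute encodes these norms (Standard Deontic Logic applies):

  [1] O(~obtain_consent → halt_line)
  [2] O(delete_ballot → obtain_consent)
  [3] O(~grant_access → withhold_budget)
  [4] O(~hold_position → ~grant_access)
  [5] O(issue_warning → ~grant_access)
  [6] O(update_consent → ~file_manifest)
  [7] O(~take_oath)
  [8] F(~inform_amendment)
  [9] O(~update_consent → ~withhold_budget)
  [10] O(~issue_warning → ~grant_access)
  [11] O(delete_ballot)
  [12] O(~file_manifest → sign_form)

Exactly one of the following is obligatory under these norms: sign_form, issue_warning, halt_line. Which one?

By case analysis on ~issue_warning: premise 10 gives O(~issue_warning → ~grant_access) and premise 5 gives O(issue_warning → ~grant_access), so O(~grant_access) either way.
With premise 3, O(~grant_access → withhold_budget), the K-axiom yields O(withhold_budget).
Premise 9 is O(~update_consent → ~withhold_budget); contrapositively O(withhold_budget → update_consent). Since O(withhold_budget) holds, K gives O(update_consent).
Applying K to premise 6 (O(update_consent → ~file_manifest)) and O(update_consent) yields O(~file_manifest).
With premise 12, O(~file_manifest → sign_form), the K-axiom yields O(sign_form).
So O(sign_form) holds — sign_form is obligatory. None of the other listed options is made obligatory by any chain of premises.

sign_form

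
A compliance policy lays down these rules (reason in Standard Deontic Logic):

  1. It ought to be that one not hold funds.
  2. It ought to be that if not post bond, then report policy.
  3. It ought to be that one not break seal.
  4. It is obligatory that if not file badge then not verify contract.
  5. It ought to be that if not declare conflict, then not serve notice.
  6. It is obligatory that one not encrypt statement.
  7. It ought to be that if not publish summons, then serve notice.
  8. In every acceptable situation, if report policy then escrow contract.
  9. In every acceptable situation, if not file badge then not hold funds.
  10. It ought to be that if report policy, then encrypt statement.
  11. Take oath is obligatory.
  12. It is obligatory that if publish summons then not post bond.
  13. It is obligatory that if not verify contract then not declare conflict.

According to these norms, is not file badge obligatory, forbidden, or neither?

From premise 6 we have O(¬encrypt_statement).
Premise 10, O(report_policy → encrypt_statement), contraposes to O(¬encrypt_statement → ¬report_policy); with O(¬encrypt_statement) we get O(¬report_policy).
The contrapositive of premise 2 (O(¬post_bond → report_policy)) is O(¬report_policy → post_bond), and O(¬report_policy) is already established, so O(post_bond).
The contrapositive of premise 12 (O(publish_summons → ¬post_bond)) is O(post_bond → ¬publish_summons), and O(post_bond) is already established, so O(¬publish_summons).
With premise 7, O(¬publish_summons → serve_notice), the K-axiom yields O(serve_notice).
The contrapositive of premise 5 (O(¬declare_conflict → ¬serve_notice)) is O(serve_notice → declare_conflict), and O(serve_notice) is already established, so O(declare_conflict).
Premise 13, O(¬verify_contract → ¬declare_conflict), contraposes to O(declare_conflict → verify_contract); with O(declare_conflict) we get O(verify_contract).
The contrapositive of premise 4 (O(¬file_badge → ¬verify_contract)) is O(verify_contract → file_badge), and O(verify_contract) is already established, so O(file_badge).
Premises 1, 3, 8, 9, 11 do not contribute to this derivation.
Thus O(file_badge), which is F(¬file_badge): ¬file_badge is forbidden.

Forbidden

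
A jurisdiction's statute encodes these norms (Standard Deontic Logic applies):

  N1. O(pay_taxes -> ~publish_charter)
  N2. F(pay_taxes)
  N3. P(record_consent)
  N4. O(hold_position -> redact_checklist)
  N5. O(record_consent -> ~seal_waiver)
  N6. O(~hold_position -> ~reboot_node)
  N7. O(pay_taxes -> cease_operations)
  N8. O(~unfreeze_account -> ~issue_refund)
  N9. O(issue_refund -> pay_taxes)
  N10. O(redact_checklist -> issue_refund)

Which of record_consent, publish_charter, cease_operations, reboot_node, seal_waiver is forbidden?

Premise 2, F(pay_taxes), is equivalent to O(~pay_taxes).
Premise 9, O(issue_refund -> pay_taxes), contraposes to O(~pay_taxes -> ~issue_refund); with O(~pay_taxes) we get O(~issue_refund).
Premise 10 is O(redact_checklist -> issue_refund); contrapositively O(~issue_refund -> ~redact_checklist). Since O(~issue_refund) holds, K gives O(~redact_checklist).
Premise 4, O(hold_position -> redact_checklist), contraposes to O(~redact_checklist -> ~hold_position); with O(~redact_checklist) we get O(~hold_position).
With premise 6, O(~hold_position -> ~reboot_node), the K-axiom yields O(~reboot_node).
So O(~reboot_node) holds, i.e. reboot_node is forbidden. None of the other listed options is forbidden under the premises.

reboot_node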